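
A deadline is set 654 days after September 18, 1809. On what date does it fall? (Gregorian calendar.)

July 4, 1811

+365 (one year) → Sep 18, 1810 (289 left).
Sep has 30 days: +13 → Oct 1, 1810 (276 left).
Oct has 31 days: +31 → Nov 1, 1810 (245 left).
Nov has 30 days: +30 → Dec 1, 1810 (215 left).
Dec has 31 days: +31 → Jan 1, 1811 (184 left).
Jan has 31 days: +31 → Feb 1, 1811 (153 left).
Feb has 28 days: +28 → Mar 1, 1811 (125 left).
Mar has 31 days: +31 → Apr 1, 1811 (94 left).
Apr has 30 days: +30 → May 1, 1811 (64 left).
May has 31 days: +31 → Jun 1, 1811 (33 left).
Jun has 30 days: +30 → Jul 1, 1811 (3 left).
+3 → Jul 4, 1811.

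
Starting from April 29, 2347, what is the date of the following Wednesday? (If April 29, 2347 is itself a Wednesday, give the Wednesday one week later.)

April 30, 2347

Apr 29, 2347 is a Tuesday.
From Tuesday to the next Wednesday is 1 day.
Apr 29, 2347 + 1 = Apr 30, 2347.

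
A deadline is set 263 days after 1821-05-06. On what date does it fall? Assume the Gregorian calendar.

May has 31 days: +26 → Jun 1, 1821 (237 left).
Jun has 30 days: +30 → Jul 1, 1821 (207 left).
Jul has 31 days: +31 → Aug 1, 1821 (176 left).
Aug has 31 days: +31 → Sep 1, 1821 (145 left).
Sep has 30 days: +30 → Oct 1, 1821 (115 left).
Oct has 31 days: +31 → Nov 1, 1821 (84 left).
Nov has 30 days: +30 → Dec 1, 1821 (54 left).
Dec has 31 days: +31 → Jan 1, 1822 (23 left).
+23 → Jan 24, 1822.

January 24, 1822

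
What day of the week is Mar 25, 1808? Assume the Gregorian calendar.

Doomsday rule: the anchor day for the 1800s is Friday. For year 08: 8÷12 = 0 r 8, and 8÷4 = 2, so 0+8+2 = 10.
Friday + 10 ≡ Monday — that's 1808's doomsday.
In March the doomsday date is Mar 14.
Mar 25 is 11 days after Mar 14; 11 mod 7 = 4, so Monday + 4 = Friday.

Friday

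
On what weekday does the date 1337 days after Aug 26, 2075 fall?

First find the weekday of Aug 26, 2075. Doomsday rule: the anchor day for the 2000s is Tuesday. For year 75: 75÷12 = 6 r 3, and 3÷4 = 0, so 6+3+0 = 9.
Tuesday + 9 ≡ Thursday — that's 2075's doomsday.
In August the doomsday date is Aug 8.
Aug 26 is 18 days after Aug 8; 18 mod 7 = 4, so Thursday + 4 = Monday.
1337 mod 7 = 0, so 1337 days after a Monday is Monday + 0 = Monday.

Monday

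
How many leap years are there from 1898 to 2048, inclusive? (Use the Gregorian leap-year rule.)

37

Multiples of 4 in [1898,2048]: 38.
Of those, multiples of 100: 2 (not leap unless ÷400).
Multiples of 400: 1.
Leap years = 38 − 2 + 1 = 37.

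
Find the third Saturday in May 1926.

May 1, 1926 is a Saturday.
The first Saturday is therefore May 1 (same day).
The third Saturday is 1 + 2×7 = May 15.

May 15, 1926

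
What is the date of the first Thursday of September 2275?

September 2, 2275

September 1, 2275 is a Wednesday.
The first Thursday is therefore September 2 (1 days later).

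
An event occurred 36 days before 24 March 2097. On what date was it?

February 16, 2097

−24 → Feb 28, 2097 (end of Feb, 28 days; 12 left).
−12 → Feb 16, 2097.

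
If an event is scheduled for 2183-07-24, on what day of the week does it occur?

January 1, 2183 is a Wednesday.
Jan 1, 2183 → Feb 1, 2183: 31 days (January has 31).
Feb 1, 2183 → Mar 1, 2183: 28 days (February has 28).
Mar 1, 2183 → Apr 1, 2183: 31 days (March has 31).
Apr 1, 2183 → May 1, 2183: 30 days (April has 30).
May 1, 2183 → Jun 1, 2183: 31 days (May has 31).
Jun 1, 2183 → Jul 1, 2183: 30 days (June has 30).
Jul 1, 2183 → Jul 24, 2183: 23 days.
Total: 204 days.
204 mod 7 = 1, so Wednesday + 1 = Thursday.

Thursday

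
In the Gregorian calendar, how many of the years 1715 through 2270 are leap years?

Multiples of 4 in [1715,2270]: 139.
Of those, multiples of 100: 5 (not leap unless ÷400).
Multiples of 400: 1.
Leap years = 139 − 5 + 1 = 135.

135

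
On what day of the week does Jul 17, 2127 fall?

Thursday

Doomsday rule: the anchor day for the 2100s is Sunday. For year 27: 27÷12 = 2 r 3, and 3÷4 = 0, so 2+3+0 = 5.
Sunday + 5 ≡ Friday — that's 2127's doomsday.
In July the doomsday date is Jul 11.
Jul 17 is 6 days after Jul 11; 6 mod 7 = 6, so Friday + 6 = Thursday.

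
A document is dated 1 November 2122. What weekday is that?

Sunday

Doomsday rule: the anchor day for the 2100s is Sunday. For year 22: 22÷12 = 1 r 10, and 10÷4 = 2, so 1+10+2 = 13.
Sunday + 13 ≡ Saturday — that's 2122's doomsday.
In November the doomsday date is Nov 7.
Nov 1 is 6 days before Nov 7; 6 mod 7 = 6, so Saturday − 6 = Sunday.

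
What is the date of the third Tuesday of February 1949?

February 1, 1949 is a Tuesday.
The first Tuesday is therefore February 1 (same day).
The third Tuesday is 1 + 2×7 = February 15.

February 15, 1949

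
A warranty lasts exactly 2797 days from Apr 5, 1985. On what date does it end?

+365 (one year) → Apr 5, 1986 (2432 left).
+365 (one year) → Apr 5, 1987 (2067 left).
+366 (one year; includes Feb 29, 1988) → Apr 5, 1988 (1701 left).
+365 (one year) → Apr 5, 1989 (1336 left).
+365 (one year) → Apr 5, 1990 (971 left).
+365 (one year) → Apr 5, 1991 (606 left).
+366 (one year; includes Feb 29, 1992) → Apr 5, 1992 (240 left).
Apr has 30 days: +26 → May 1, 1992 (214 left).
May has 31 days: +31 → Jun 1, 1992 (183 left).
Jun has 30 days: +30 → Jul 1, 1992 (153 left).
Jul has 31 days: +31 → Aug 1, 1992 (122 left).
Aug has 31 days: +31 → Sep 1, 1992 (91 left).
Sep has 30 days: +30 → Oct 1, 1992 (61 left).
Oct has 31 days: +31 → Nov 1, 1992 (30 left).
Nov has 30 days: +30 → Dec 1, 1992 (0 left).

December 1, 1992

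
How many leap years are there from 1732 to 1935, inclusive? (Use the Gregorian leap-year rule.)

49

Multiples of 4 in [1732,1935]: 51.
Of those, multiples of 100: 2 (not leap unless ÷400).
Multiples of 400: 0.
Leap years = 51 − 2 + 0 = 49.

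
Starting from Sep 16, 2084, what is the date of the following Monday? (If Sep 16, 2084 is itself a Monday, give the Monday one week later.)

September 18, 2084

Sep 16, 2084 is a Saturday.
From Saturday to the next Monday is 2 days.
Sep 16, 2084 + 2 = Sep 18, 2084.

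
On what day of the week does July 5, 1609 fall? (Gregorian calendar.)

Sunday

Doomsday rule: the anchor day for the 1600s is Tuesday. For year 09: 9÷12 = 0 r 9, and 9÷4 = 2, so 0+9+2 = 11.
Tuesday + 11 ≡ Saturday — that's 1609's doomsday.
In July the doomsday date is Jul 11.
Jul 5 is 6 days before Jul 11; 6 mod 7 = 6, so Saturday − 6 = Sunday.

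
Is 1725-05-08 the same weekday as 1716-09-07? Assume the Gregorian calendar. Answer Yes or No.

No

From Sep 7, 1716 to May 8, 1725 is 3165 days.
3165 mod 7 = 1, so they are different weekdays.
(Sep 7, 1716 is a Monday; May 8, 1725 is a Tuesday.)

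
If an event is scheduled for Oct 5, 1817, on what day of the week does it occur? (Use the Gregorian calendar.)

Sunday

Doomsday rule: the anchor day for the 1800s is Friday. For year 17: 17÷12 = 1 r 5, and 5÷4 = 1, so 1+5+1 = 7.
Friday + 7 ≡ Friday — that's 1817's doomsday.
In October the doomsday date is Oct 10.
Oct 5 is 5 days before Oct 10; 5 mod 7 = 5, so Friday − 5 = Sunday.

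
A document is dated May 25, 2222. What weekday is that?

January 1, 2222 is a Tuesday.
Jan 1, 2222 → Feb 1, 2222: 31 days (January has 31).
Feb 1, 2222 → Mar 1, 2222: 28 days (February has 28).
Mar 1, 2222 → Apr 1, 2222: 31 days (March has 31).
Apr 1, 2222 → May 1, 2222: 30 days (April has 30).
May 1, 2222 → May 25, 2222: 24 days.
Total: 144 days.
144 mod 7 = 4, so Tuesday + 4 = Saturday.

Saturday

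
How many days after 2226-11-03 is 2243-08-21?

Nov 3, 2226 → Nov 3, 2227: 365 days.
Nov 3, 2227 → Nov 3, 2228: 366 days (Feb 29, 2228 is in that span).
Nov 3, 2228 → Nov 3, 2229: 365 days.
Nov 3, 2229 → Nov 3, 2230: 365 days.
Nov 3, 2230 → Nov 3, 2231: 365 days.
Nov 3, 2231 → Nov 3, 2232: 366 days (Feb 29, 2232 is in that span).
Nov 3, 2232 → Nov 3, 2233: 365 days.
Nov 3, 2233 → Nov 3, 2234: 365 days.
Nov 3, 2234 → Nov 3, 2235: 365 days.
Nov 3, 2235 → Nov 3, 2236: 366 days (Feb 29, 2236 is in that span).
Nov 3, 2236 → Nov 3, 2237: 365 days.
Nov 3, 2237 → Nov 3, 2238: 365 days.
Nov 3, 2238 → Nov 3, 2239: 365 days.
Nov 3, 2239 → Nov 3, 2240: 366 days (Feb 29, 2240 is in that span).
Nov 3, 2240 → Nov 3, 2241: 365 days.
Nov 3, 2241 → Nov 3, 2242: 365 days.
Nov 3, 2242 → Dec 3, 2242: 30 days (November has 30).
Dec 3, 2242 → Jan 3, 2243: 31 days (December has 31).
Jan 3, 2243 → Feb 3, 2243: 31 days (January has 31).
Feb 3, 2243 → Mar 3, 2243: 28 days (February has 28).
Mar 3, 2243 → Apr 3, 2243: 31 days (March has 31).
Apr 3, 2243 → May 3, 2243: 30 days (April has 30).
May 3, 2243 → Jun 3, 2243: 31 days (May has 31).
Jun 3, 2243 → Jul 3, 2243: 30 days (June has 30).
Jul 3, 2243 → Aug 3, 2243: 31 days (July has 31).
Aug 3, 2243 → Aug 21, 2243: 18 days.
Total: 6135 days.

6135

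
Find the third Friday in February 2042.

February 1, 2042 is a Saturday.
The first Friday is therefore February 7 (6 days later).
The third Friday is 7 + 2×7 = February 21.

February 21, 2042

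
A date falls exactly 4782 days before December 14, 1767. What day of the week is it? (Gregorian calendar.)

Dec 14, 1767 is a Monday.
4782 mod 7 = 1, so 4782 days before a Monday is Monday − 1 = Sunday.

Sunday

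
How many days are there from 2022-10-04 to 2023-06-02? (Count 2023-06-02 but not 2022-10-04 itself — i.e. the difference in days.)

Oct 4, 2022 → Nov 4, 2022: 31 days (October has 31).
Nov 4, 2022 → Dec 4, 2022: 30 days (November has 30).
Dec 4, 2022 → Jan 4, 2023: 31 days (December has 31).
Jan 4, 2023 → Feb 4, 2023: 31 days (January has 31).
Feb 4, 2023 → Mar 4, 2023: 28 days (February has 28).
Mar 4, 2023 → Apr 4, 2023: 31 days (March has 31).
Apr 4, 2023 → May 4, 2023: 30 days (April has 30).
May 4, 2023 → Jun 2, 2023: 29 days.
Total: 241 days.

241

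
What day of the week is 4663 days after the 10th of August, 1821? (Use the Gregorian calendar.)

Saturday

First find the weekday of Aug 10, 1821. Doomsday rule: the anchor day for the 1800s is Friday. For year 21: 21÷12 = 1 r 9, and 9÷4 = 2, so 1+9+2 = 12.
Friday + 12 ≡ Wednesday — that's 1821's doomsday.
In August the doomsday date is Aug 8.
Aug 10 is 2 days after Aug 8; 2 mod 7 = 2, so Wednesday + 2 = Friday.
4663 mod 7 = 1, so 4663 days after a Friday is Friday + 1 = Saturday.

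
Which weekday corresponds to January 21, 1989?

Doomsday rule: the anchor day for the 1900s is Wednesday. For year 89: 89÷12 = 7 r 5, and 5÷4 = 1, so 7+5+1 = 13.
Wednesday + 13 ≡ Tuesday — that's 1989's doomsday.
In January the doomsday date is Jan 3 (1989 is not a leap year).
Jan 21 is 18 days after Jan 3; 18 mod 7 = 4, so Tuesday + 4 = Saturday.

Saturday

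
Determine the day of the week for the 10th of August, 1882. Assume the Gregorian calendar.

Thursday

Doomsday rule: the anchor day for the 1800s is Friday. For year 82: 82÷12 = 6 r 10, and 10÷4 = 2, so 6+10+2 = 18.
Friday + 18 ≡ Tuesday — that's 1882's doomsday.
In August the doomsday date is Aug 8.
Aug 10 is 2 days after Aug 8; 2 mod 7 = 2, so Tuesday + 2 = Thursday.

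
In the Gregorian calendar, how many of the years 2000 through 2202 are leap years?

49

Multiples of 4 in [2000,2202]: 51.
Of those, multiples of 100: 3 (not leap unless ÷400).
Multiples of 400: 1.
Leap years = 51 − 3 + 1 = 49.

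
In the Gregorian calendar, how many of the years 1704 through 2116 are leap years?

101

Multiples of 4 in [1704,2116]: 104.
Of those, multiples of 100: 4 (not leap unless ÷400).
Multiples of 400: 1.
Leap years = 104 − 4 + 1 = 101.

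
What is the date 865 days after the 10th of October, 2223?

February 21, 2226

+366 (one year; includes Feb 29, 2224) → Oct 10, 2224 (499 left).
+365 (one year) → Oct 10, 2225 (134 left).
Oct has 31 days: +22 → Nov 1, 2225 (112 left).
Nov has 30 days: +30 → Dec 1, 2225 (82 left).
Dec has 31 days: +31 → Jan 1, 2226 (51 left).
Jan has 31 days: +31 → Feb 1, 2226 (20 left).
+20 → Feb 21, 2226.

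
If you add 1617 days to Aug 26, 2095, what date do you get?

+366 (one year; includes Feb 29, 2096) → Aug 26, 2096 (1251 left).
+365 (one year) → Aug 26, 2097 (886 left).
+365 (one year) → Aug 26, 2098 (521 left).
+365 (one year) → Aug 26, 2099 (156 left).
Aug has 31 days: +6 → Sep 1, 2099 (150 left).
Sep has 30 days: +30 → Oct 1, 2099 (120 left).
Oct has 31 days: +31 → Nov 1, 2099 (89 left).
Nov has 30 days: +30 → Dec 1, 2099 (59 left).
Dec has 31 days: +31 → Jan 1, 2100 (28 left).
+28 → Jan 29, 2100.

January 29, 2100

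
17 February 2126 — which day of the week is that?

Sunday

Doomsday rule: the anchor day for the 2100s is Sunday. For year 26: 26÷12 = 2 r 2, and 2÷4 = 0, so 2+2+0 = 4.
Sunday + 4 ≡ Thursday — that's 2126's doomsday.
In February the doomsday date is Feb 28 (2126 is not a leap year).
Feb 17 is 11 days before Feb 28; 11 mod 7 = 4, so Thursday − 4 = Sunday.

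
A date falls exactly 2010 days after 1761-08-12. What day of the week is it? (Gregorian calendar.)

Thursday

Aug 12, 1761 is a Wednesday.
2010 mod 7 = 1, so 2010 days after a Wednesday is Wednesday + 1 = Thursday.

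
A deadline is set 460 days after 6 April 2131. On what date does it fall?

July 9, 2132

+366 (one year; includes Feb 29, 2132) → Apr 6, 2132 (94 left).
Apr has 30 days: +25 → May 1, 2132 (69 left).
May has 31 days: +31 → Jun 1, 2132 (38 left).
Jun has 30 days: +30 → Jul 1, 2132 (8 left).
+8 → Jul 9, 2132.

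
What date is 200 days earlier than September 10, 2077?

February 22, 2077

−10 → Aug 31, 2077 (end of Aug, 31 days; 190 left).
−31 → Jul 31, 2077 (end of Jul, 31 days; 159 left).
−31 → Jun 30, 2077 (end of Jun, 30 days; 128 left).
−30 → May 31, 2077 (end of May, 31 days; 98 left).
−31 → Apr 30, 2077 (end of Apr, 30 days; 67 left).
−30 → Mar 31, 2077 (end of Mar, 31 days; 37 left).
−31 → Feb 28, 2077 (end of Feb, 28 days; 6 left).
−6 → Feb 22, 2077.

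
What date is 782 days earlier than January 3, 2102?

−365 (one year) → Jan 3, 2101 (417 left).
−365 (one year) → Jan 3, 2100 (52 left).
−3 → Dec 31, 2099 (end of Dec, 31 days; 49 left).
−31 → Nov 30, 2099 (end of Nov, 30 days; 18 left).
−18 → Nov 12, 2099.

November 12, 2099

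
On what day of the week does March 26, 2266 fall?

Monday

Doomsday rule: the anchor day for the 2200s is Friday. For year 66: 66÷12 = 5 r 6, and 6÷4 = 1, so 5+6+1 = 12.
Friday + 12 ≡ Wednesday — that's 2266's doomsday.
In March the doomsday date is Mar 14.
Mar 26 is 12 days after Mar 14; 12 mod 7 = 5, so Wednesday + 5 = Monday.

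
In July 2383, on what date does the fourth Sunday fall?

July 1, 2383 is a Friday.
The first Sunday is therefore July 3 (2 days later).
The fourth Sunday is 3 + 3×7 = July 24.

July 24, 2383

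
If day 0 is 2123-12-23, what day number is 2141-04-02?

6310

Dec 23, 2123 → Dec 23, 2124: 366 days (Feb 29, 2124 is in that span).
Dec 23, 2124 → Dec 23, 2125: 365 days.
Dec 23, 2125 → Dec 23, 2126: 365 days.
Dec 23, 2126 → Dec 23, 2127: 365 days.
Dec 23, 2127 → Dec 23, 2128: 366 days (Feb 29, 2128 is in that span).
Dec 23, 2128 → Dec 23, 2129: 365 days.
Dec 23, 2129 → Dec 23, 2130: 365 days.
Dec 23, 2130 → Dec 23, 2131: 365 days.
Dec 23, 2131 → Dec 23, 2132: 366 days (Feb 29, 2132 is in that span).
Dec 23, 2132 → Dec 23, 2133: 365 days.
Dec 23, 2133 → Dec 23, 2134: 365 days.
Dec 23, 2134 → Dec 23, 2135: 365 days.
Dec 23, 2135 → Dec 23, 2136: 366 days (Feb 29, 2136 is in that span).
Dec 23, 2136 → Dec 23, 2137: 365 days.
Dec 23, 2137 → Dec 23, 2138: 365 days.
Dec 23, 2138 → Dec 23, 2139: 365 days.
Dec 23, 2139 → Dec 23, 2140: 366 days (Feb 29, 2140 is in that span).
Dec 23, 2140 → Jan 23, 2141: 31 days (December has 31).
Jan 23, 2141 → Feb 23, 2141: 31 days (January has 31).
Feb 23, 2141 → Mar 23, 2141: 28 days (February has 28).
Mar 23, 2141 → Apr 2, 2141: 10 days.
Total: 6310 days.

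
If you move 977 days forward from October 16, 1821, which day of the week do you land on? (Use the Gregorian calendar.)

Saturday

First find the weekday of Oct 16, 1821. Doomsday rule: the anchor day for the 1800s is Friday. For year 21: 21÷12 = 1 r 9, and 9÷4 = 2, so 1+9+2 = 12.
Friday + 12 ≡ Wednesday — that's 1821's doomsday.
In October the doomsday date is Oct 10.
Oct 16 is 6 days after Oct 10; 6 mod 7 = 6, so Wednesday + 6 = Tuesday.
977 mod 7 = 4, so 977 days after a Tuesday is Tuesday + 4 = Saturday.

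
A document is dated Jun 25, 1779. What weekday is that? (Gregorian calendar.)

Friday

Doomsday rule: the anchor day for the 1700s is Sunday. For year 79: 79÷12 = 6 r 7, and 7÷4 = 1, so 6+7+1 = 14.
Sunday + 14 ≡ Sunday — that's 1779's doomsday.
In June the doomsday date is Jun 6.
Jun 25 is 19 days after Jun 6; 19 mod 7 = 5, so Sunday + 5 = Friday.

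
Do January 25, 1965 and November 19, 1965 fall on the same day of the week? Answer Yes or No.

From Jan 25, 1965 to Nov 19, 1965 is 298 days.
298 mod 7 = 4, so they are different weekdays.
(Jan 25, 1965 is a Monday; Nov 19, 1965 is a Friday.)

No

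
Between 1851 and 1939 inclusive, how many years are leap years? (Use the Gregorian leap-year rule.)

21

Multiples of 4 in [1851,1939]: 22.
Of those, multiples of 100: 1 (not leap unless ÷400).
Multiples of 400: 0.
Leap years = 22 − 1 + 0 = 21.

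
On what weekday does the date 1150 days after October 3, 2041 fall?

Saturday

Oct 3, 2041 is a Thursday.
1150 mod 7 = 2, so 1150 days after a Thursday is Thursday + 2 = Saturday.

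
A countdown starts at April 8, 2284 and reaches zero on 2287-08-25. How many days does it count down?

1234

Apr 8, 2284 → Apr 8, 2285: 365 days.
Apr 8, 2285 → Apr 8, 2286: 365 days.
Apr 8, 2286 → Apr 8, 2287: 365 days.
Apr 8, 2287 → May 8, 2287: 30 days (April has 30).
May 8, 2287 → Jun 8, 2287: 31 days (May has 31).
Jun 8, 2287 → Jul 8, 2287: 30 days (June has 30).
Jul 8, 2287 → Aug 8, 2287: 31 days (July has 31).
Aug 8, 2287 → Aug 25, 2287: 17 days.
Total: 1234 days.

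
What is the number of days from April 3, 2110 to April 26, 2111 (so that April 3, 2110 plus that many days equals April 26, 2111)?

388

Apr 3, 2110 → May 3, 2110: 30 days (April has 30).
May 3, 2110 → Jun 3, 2110: 31 days (May has 31).
Jun 3, 2110 → Jul 3, 2110: 30 days (June has 30).
Jul 3, 2110 → Aug 3, 2110: 31 days (July has 31).
Aug 3, 2110 → Sep 3, 2110: 31 days (August has 31).
Sep 3, 2110 → Oct 3, 2110: 30 days (September has 30).
Oct 3, 2110 → Nov 3, 2110: 31 days (October has 31).
Nov 3, 2110 → Dec 3, 2110: 30 days (November has 30).
Dec 3, 2110 → Jan 3, 2111: 31 days (December has 31).
Jan 3, 2111 → Feb 3, 2111: 31 days (January has 31).
Feb 3, 2111 → Mar 3, 2111: 28 days (February has 28).
Mar 3, 2111 → Apr 3, 2111: 31 days (March has 31).
Apr 3, 2111 → Apr 26, 2111: 23 days.
Total: 388 days.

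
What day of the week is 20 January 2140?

Wednesday

Doomsday rule: the anchor day for the 2100s is Sunday. For year 40: 40÷12 = 3 r 4, and 4÷4 = 1, so 3+4+1 = 8.
Sunday + 8 ≡ Monday — that's 2140's doomsday.
In January the doomsday date is Jan 4 (2140 is a leap year (divisible by 4)).
Jan 20 is 16 days after Jan 4; 16 mod 7 = 2, so Monday + 2 = Wednesday.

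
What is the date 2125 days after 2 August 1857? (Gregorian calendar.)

May 28, 1863

+365 (one year) → Aug 2, 1858 (1760 left).
+365 (one year) → Aug 2, 1859 (1395 left).
+366 (one year; includes Feb 29, 1860) → Aug 2, 1860 (1029 left).
+365 (one year) → Aug 2, 1861 (664 left).
+365 (one year) → Aug 2, 1862 (299 left).
Aug has 31 days: +30 → Sep 1, 1862 (269 left).
Sep has 30 days: +30 → Oct 1, 1862 (239 left).
Oct has 31 days: +31 → Nov 1, 1862 (208 left).
Nov has 30 days: +30 → Dec 1, 1862 (178 left).
Dec has 31 days: +31 → Jan 1, 1863 (147 left).
Jan has 31 days: +31 → Feb 1, 1863 (116 left).
Feb has 28 days: +28 → Mar 1, 1863 (88 left).
Mar has 31 days: +31 → Apr 1, 1863 (57 left).
Apr has 30 days: +30 → May 1, 1863 (27 left).
+27 → May 28, 1863.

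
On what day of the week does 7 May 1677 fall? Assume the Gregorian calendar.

Friday

Doomsday rule: the anchor day for the 1600s is Tuesday. For year 77: 77÷12 = 6 r 5, and 5÷4 = 1, so 6+5+1 = 12.
Tuesday + 12 ≡ Sunday — that's 1677's doomsday.
In May the doomsday date is May 9.
May 7 is 2 days before May 9; 2 mod 7 = 2, so Sunday − 2 = Friday.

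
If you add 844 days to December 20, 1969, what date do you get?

April 12, 1972

+365 (one year) → Dec 20, 1970 (479 left).
+365 (one year) → Dec 20, 1971 (114 left).
Dec has 31 days: +12 → Jan 1, 1972 (102 left).
Jan has 31 days: +31 → Feb 1, 1972 (71 left).
Feb has 29 days: +29 → Mar 1, 1972 (42 left).
Mar has 31 days: +31 → Apr 1, 1972 (11 left).
+11 → Apr 12, 1972.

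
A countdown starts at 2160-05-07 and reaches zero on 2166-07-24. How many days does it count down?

2269

May 7, 2160 → May 7, 2161: 365 days.
May 7, 2161 → May 7, 2162: 365 days.
May 7, 2162 → May 7, 2163: 365 days.
May 7, 2163 → May 7, 2164: 366 days (Feb 29, 2164 is in that span).
May 7, 2164 → May 7, 2165: 365 days.
May 7, 2165 → May 7, 2166: 365 days.
May 7, 2166 → Jun 7, 2166: 31 days (May has 31).
Jun 7, 2166 → Jul 7, 2166: 30 days (June has 30).
Jul 7, 2166 → Jul 24, 2166: 17 days.
Total: 2269 days.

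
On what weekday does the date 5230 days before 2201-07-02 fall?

First find the weekday of Jul 2, 2201. Doomsday rule: the anchor day for the 2200s is Friday. For year 01: 1÷12 = 0 r 1, and 1÷4 = 0, so 0+1+0 = 1.
Friday + 1 ≡ Saturday — that's 2201's doomsday.
In July the doomsday date is Jul 11.
Jul 2 is 9 days before Jul 11; 9 mod 7 = 2, so Saturday − 2 = Thursday.
5230 mod 7 = 1, so 5230 days before a Thursday is Thursday − 1 = Wednesday.

Wednesday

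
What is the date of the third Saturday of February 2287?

February 19, 2287

February 1, 2287 is a Tuesday.
The first Saturday is therefore February 5 (4 days later).
The third Saturday is 5 + 2×7 = February 19.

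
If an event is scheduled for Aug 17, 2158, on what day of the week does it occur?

Doomsday rule: the anchor day for the 2100s is Sunday. For year 58: 58÷12 = 4 r 10, and 10÷4 = 2, so 4+10+2 = 16.
Sunday + 16 ≡ Tuesday — that's 2158's doomsday.
In August the doomsday date is Aug 8.
Aug 17 is 9 days after Aug 8; 9 mod 7 = 2, so Tuesday + 2 = Thursday.

Thursday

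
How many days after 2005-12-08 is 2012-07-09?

Dec 8, 2005 → Dec 8, 2006: 365 days.
Dec 8, 2006 → Dec 8, 2007: 365 days.
Dec 8, 2007 → Dec 8, 2008: 366 days (Feb 29, 2008 is in that span).
Dec 8, 2008 → Dec 8, 2009: 365 days.
Dec 8, 2009 → Dec 8, 2010: 365 days.
Dec 8, 2010 → Dec 8, 2011: 365 days.
Dec 8, 2011 → Jan 8, 2012: 31 days (December has 31).
Jan 8, 2012 → Feb 8, 2012: 31 days (January has 31).
Feb 8, 2012 → Mar 8, 2012: 29 days (February has 29).
Mar 8, 2012 → Apr 8, 2012: 31 days (March has 31).
Apr 8, 2012 → May 8, 2012: 30 days (April has 30).
May 8, 2012 → Jun 8, 2012: 31 days (May has 31).
Jun 8, 2012 → Jul 8, 2012: 30 days (June has 30).
Jul 8, 2012 → Jul 9, 2012: 1 days.
Total: 2405 days.

2405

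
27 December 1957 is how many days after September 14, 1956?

Sep 14, 1956 → Sep 14, 1957: 365 days.
Sep 14, 1957 → Oct 14, 1957: 30 days (September has 30).
Oct 14, 1957 → Nov 14, 1957: 31 days (October has 31).
Nov 14, 1957 → Dec 14, 1957: 30 days (November has 30).
Dec 14, 1957 → Dec 27, 1957: 13 days.
Total: 469 days.

469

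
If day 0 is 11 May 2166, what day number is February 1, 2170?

1362

May 11, 2166 → May 11, 2167: 365 days.
May 11, 2167 → May 11, 2168: 366 days (Feb 29, 2168 is in that span).
May 11, 2168 → May 11, 2169: 365 days.
May 11, 2169 → Jun 11, 2169: 31 days (May has 31).
Jun 11, 2169 → Jul 11, 2169: 30 days (June has 30).
Jul 11, 2169 → Aug 11, 2169: 31 days (July has 31).
Aug 11, 2169 → Sep 11, 2169: 31 days (August has 31).
Sep 11, 2169 → Oct 11, 2169: 30 days (September has 30).
Oct 11, 2169 → Nov 11, 2169: 31 days (October has 31).
Nov 11, 2169 → Dec 11, 2169: 30 days (November has 30).
Dec 11, 2169 → Jan 11, 2170: 31 days (December has 31).
Jan 11, 2170 → Feb 1, 2170: 21 days.
Total: 1362 days.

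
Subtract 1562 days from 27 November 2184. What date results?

−366 (one year; includes Feb 29, 2184) → Nov 27, 2183 (1196 left).
−365 (one year) → Nov 27, 2182 (831 left).
−365 (one year) → Nov 27, 2181 (466 left).
−365 (one year) → Nov 27, 2180 (101 left).
−27 → Oct 31, 2180 (end of Oct, 31 days; 74 left).
−31 → Sep 30, 2180 (end of Sep, 30 days; 43 left).
−30 → Aug 31, 2180 (end of Aug, 31 days; 13 left).
−13 → Aug 18, 2180.

August 18, 2180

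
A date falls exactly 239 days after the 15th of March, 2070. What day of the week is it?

Sunday

First find the weekday of Mar 15, 2070. Doomsday rule: the anchor day for the 2000s is Tuesday. For year 70: 70÷12 = 5 r 10, and 10÷4 = 2, so 5+10+2 = 17.
Tuesday + 17 ≡ Friday — that's 2070's doomsday.
In March the doomsday date is Mar 14.
Mar 15 is 1 day after Mar 14; 1 mod 7 = 1, so Friday + 1 = Saturday.
239 mod 7 = 1, so 239 days after a Saturday is Saturday + 1 = Sunday.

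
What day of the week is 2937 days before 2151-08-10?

Friday

First find the weekday of Aug 10, 2151. Doomsday rule: the anchor day for the 2100s is Sunday. For year 51: 51÷12 = 4 r 3, and 3÷4 = 0, so 4+3+0 = 7.
Sunday + 7 ≡ Sunday — that's 2151's doomsday.
In August the doomsday date is Aug 8.
Aug 10 is 2 days after Aug 8; 2 mod 7 = 2, so Sunday + 2 = Tuesday.
2937 mod 7 = 4, so 2937 days before a Tuesday is Tuesday − 4 = Friday.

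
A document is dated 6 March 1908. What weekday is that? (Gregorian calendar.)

Friday

January 1, 1908 is a Wednesday.
Jan 1, 1908 → Feb 1, 1908: 31 days (January has 31).
Feb 1, 1908 → Mar 1, 1908: 29 days (February has 29).
Mar 1, 1908 → Mar 6, 1908: 5 days.
Total: 65 days.
65 mod 7 = 2, so Wednesday + 2 = Friday.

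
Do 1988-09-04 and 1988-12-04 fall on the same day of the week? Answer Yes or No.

From Sep 4, 1988 to Dec 4, 1988 is 91 days.
91 mod 7 = 0, so they are the same weekday.
(Sep 4, 1988 is a Sunday; Dec 4, 1988 is a Sunday.)

Yes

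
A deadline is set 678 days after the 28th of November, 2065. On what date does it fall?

October 7, 2067

+365 (one year) → Nov 28, 2066 (313 left).
Nov has 30 days: +3 → Dec 1, 2066 (310 left).
Dec has 31 days: +31 → Jan 1, 2067 (279 left).
Jan has 31 days: +31 → Feb 1, 2067 (248 left).
Feb has 28 days: +28 → Mar 1, 2067 (220 left).
Mar has 31 days: +31 → Apr 1, 2067 (189 left).
Apr has 30 days: +30 → May 1, 2067 (159 left).
May has 31 days: +31 → Jun 1, 2067 (128 left).
Jun has 30 days: +30 → Jul 1, 2067 (98 left).
Jul has 31 days: +31 → Aug 1, 2067 (67 left).
Aug has 31 days: +31 → Sep 1, 2067 (36 left).
Sep has 30 days: +30 → Oct 1, 2067 (6 left).
+6 → Oct 7, 2067.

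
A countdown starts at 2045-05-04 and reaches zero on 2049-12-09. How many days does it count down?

1680

May 4, 2045 → May 4, 2046: 365 days.
May 4, 2046 → May 4, 2047: 365 days.
May 4, 2047 → May 4, 2048: 366 days (Feb 29, 2048 is in that span).
May 4, 2048 → May 4, 2049: 365 days.
May 4, 2049 → Jun 4, 2049: 31 days (May has 31).
Jun 4, 2049 → Jul 4, 2049: 30 days (June has 30).
Jul 4, 2049 → Aug 4, 2049: 31 days (July has 31).
Aug 4, 2049 → Sep 4, 2049: 31 days (August has 31).
Sep 4, 2049 → Oct 4, 2049: 30 days (September has 30).
Oct 4, 2049 → Nov 4, 2049: 31 days (October has 31).
Nov 4, 2049 → Dec 4, 2049: 30 days (November has 30).
Dec 4, 2049 → Dec 9, 2049: 5 days.
Total: 1680 days.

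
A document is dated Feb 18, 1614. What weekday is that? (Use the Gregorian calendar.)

Doomsday rule: the anchor day for the 1600s is Tuesday. For year 14: 14÷12 = 1 r 2, and 2÷4 = 0, so 1+2+0 = 3.
Tuesday + 3 ≡ Friday — that's 1614's doomsday.
In February the doomsday date is Feb 28 (1614 is not a leap year).
Feb 18 is 10 days before Feb 28; 10 mod 7 = 3, so Friday − 3 = Tuesday.

Tuesday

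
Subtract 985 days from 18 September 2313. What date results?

−365 (one year) → Sep 18, 2312 (620 left).
−366 (one year; includes Feb 29, 2312) → Sep 18, 2311 (254 left).
−18 → Aug 31, 2311 (end of Aug, 31 days; 236 left).
−31 → Jul 31, 2311 (end of Jul, 31 days; 205 left).
−31 → Jun 30, 2311 (end of Jun, 30 days; 174 left).
−30 → May 31, 2311 (end of May, 31 days; 144 left).
−31 → Apr 30, 2311 (end of Apr, 30 days; 113 left).
−30 → Mar 31, 2311 (end of Mar, 31 days; 83 left).
−31 → Feb 28, 2311 (end of Feb, 28 days; 52 left).
−28 → Jan 31, 2311 (end of Jan, 31 days; 24 left).
−24 → Jan 7, 2311.

January 7, 2311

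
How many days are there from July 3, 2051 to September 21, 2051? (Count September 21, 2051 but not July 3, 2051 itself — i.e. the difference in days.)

80

Jul 3, 2051 → Aug 3, 2051: 31 days (July has 31).
Aug 3, 2051 → Sep 3, 2051: 31 days (August has 31).
Sep 3, 2051 → Sep 21, 2051: 18 days.
Total: 80 days.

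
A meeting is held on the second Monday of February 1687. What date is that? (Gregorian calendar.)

February 10, 1687

February 1, 1687 is a Saturday.
The first Monday is therefore February 3 (2 days later).
The second Monday is 3 + 1×7 = February 10.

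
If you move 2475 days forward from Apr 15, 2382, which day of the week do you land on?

Apr 15, 2382 is a Thursday.
2475 mod 7 = 4, so 2475 days after a Thursday is Thursday + 4 = Monday.

Monday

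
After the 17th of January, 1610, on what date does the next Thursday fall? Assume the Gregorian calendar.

Jan 17, 1610 is a Sunday.
From Sunday to the next Thursday is 4 days.
Jan 17, 1610 + 4 = Jan 21, 1610.

January 21, 1610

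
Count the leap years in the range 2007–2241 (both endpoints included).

57

Multiples of 4 in [2007,2241]: 59.
Of those, multiples of 100: 2 (not leap unless ÷400).
Multiples of 400: 0.
Leap years = 59 − 2 + 0 = 57.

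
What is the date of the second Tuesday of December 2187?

December 1, 2187 is a Saturday.
The first Tuesday is therefore December 4 (3 days later).
The second Tuesday is 4 + 1×7 = December 11.

December 11, 2187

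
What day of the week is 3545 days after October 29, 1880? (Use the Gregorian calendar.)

Oct 29, 1880 is a Friday.
3545 mod 7 = 3, so 3545 days after a Friday is Friday + 3 = Monday.

Monday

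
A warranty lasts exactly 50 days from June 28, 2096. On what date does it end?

Jun has 30 days: +3 → Jul 1, 2096 (47 left).
Jul has 31 days: +31 → Aug 1, 2096 (16 left).
+16 → Aug 17, 2096.

August 17, 2096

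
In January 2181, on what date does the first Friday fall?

January 1, 2181 is a Monday.
The first Friday is therefore January 5 (4 days later).

January 5, 2181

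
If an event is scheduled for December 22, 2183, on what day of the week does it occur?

Monday

Doomsday rule: the anchor day for the 2100s is Sunday. For year 83: 83÷12 = 6 r 11, and 11÷4 = 2, so 6+11+2 = 19.
Sunday + 19 ≡ Friday — that's 2183's doomsday.
In December the doomsday date is Dec 12.
Dec 22 is 10 days after Dec 12; 10 mod 7 = 3, so Friday + 3 = Monday.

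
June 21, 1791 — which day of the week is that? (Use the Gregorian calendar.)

Doomsday rule: the anchor day for the 1700s is Sunday. For year 91: 91÷12 = 7 r 7, and 7÷4 = 1, so 7+7+1 = 15.
Sunday + 15 ≡ Monday — that's 1791's doomsday.
In June the doomsday date is Jun 6.
Jun 21 is 15 days after Jun 6; 15 mod 7 = 1, so Monday + 1 = Tuesday.

Tuesday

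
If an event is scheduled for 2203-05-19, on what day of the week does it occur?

Doomsday rule: the anchor day for the 2200s is Friday. For year 03: 3÷12 = 0 r 3, and 3÷4 = 0, so 0+3+0 = 3.
Friday + 3 ≡ Monday — that's 2203's doomsday.
In May the doomsday date is May 9.
May 19 is 10 days after May 9; 10 mod 7 = 3, so Monday + 3 = Thursday.

Thursday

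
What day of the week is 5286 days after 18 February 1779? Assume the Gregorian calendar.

Friday

Feb 18, 1779 is a Thursday.
5286 mod 7 = 1, so 5286 days after a Thursday is Thursday + 1 = Friday.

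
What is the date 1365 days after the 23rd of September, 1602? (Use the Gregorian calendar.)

+365 (one year) → Sep 23, 1603 (1000 left).
+366 (one year; includes Feb 29, 1604) → Sep 23, 1604 (634 left).
+365 (one year) → Sep 23, 1605 (269 left).
Sep has 30 days: +8 → Oct 1, 1605 (261 left).
Oct has 31 days: +31 → Nov 1, 1605 (230 left).
Nov has 30 days: +30 → Dec 1, 1605 (200 left).
Dec has 31 days: +31 → Jan 1, 1606 (169 left).
Jan has 31 days: +31 → Feb 1, 1606 (138 left).
Feb has 28 days: +28 → Mar 1, 1606 (110 left).
Mar has 31 days: +31 → Apr 1, 1606 (79 left).
Apr has 30 days: +30 → May 1, 1606 (49 left).
May has 31 days: +31 → Jun 1, 1606 (18 left).
+18 → Jun 19, 1606.

June 19, 1606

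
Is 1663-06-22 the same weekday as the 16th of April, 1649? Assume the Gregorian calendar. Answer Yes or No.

From Apr 16, 1649 to Jun 22, 1663 is 5180 days.
5180 mod 7 = 0, so they are the same weekday.
(Apr 16, 1649 is a Friday; Jun 22, 1663 is a Friday.)

Yes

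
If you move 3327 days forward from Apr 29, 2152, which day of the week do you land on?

Monday

First find the weekday of Apr 29, 2152. Doomsday rule: the anchor day for the 2100s is Sunday. For year 52: 52÷12 = 4 r 4, and 4÷4 = 1, so 4+4+1 = 9.
Sunday + 9 ≡ Tuesday — that's 2152's doomsday.
In April the doomsday date is Apr 4.
Apr 29 is 25 days after Apr 4; 25 mod 7 = 4, so Tuesday + 4 = Saturday.
3327 mod 7 = 2, so 3327 days after a Saturday is Saturday + 2 = Monday.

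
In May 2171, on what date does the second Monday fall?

May 13, 2171

May 1, 2171 is a Wednesday.
The first Monday is therefore May 6 (5 days later).
The second Monday is 6 + 1×7 = May 13.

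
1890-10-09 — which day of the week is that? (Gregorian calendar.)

Doomsday rule: the anchor day for the 1800s is Friday. For year 90: 90÷12 = 7 r 6, and 6÷4 = 1, so 7+6+1 = 14.
Friday + 14 ≡ Friday — that's 1890's doomsday.
In October the doomsday date is Oct 10.
Oct 9 is 1 day before Oct 10; 1 mod 7 = 1, so Friday − 1 = Thursday.

Thursday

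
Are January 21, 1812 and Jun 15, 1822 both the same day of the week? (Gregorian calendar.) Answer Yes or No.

From Jan 21, 1812 to Jun 15, 1822 is 3798 days.
3798 mod 7 = 4, so they are different weekdays.
(Jan 21, 1812 is a Tuesday; Jun 15, 1822 is a Saturday.)

No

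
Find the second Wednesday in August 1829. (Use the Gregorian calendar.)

August 12, 1829

August 1, 1829 is a Saturday.
The first Wednesday is therefore August 5 (4 days later).
The second Wednesday is 5 + 1×7 = August 12.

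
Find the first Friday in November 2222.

November 1, 2222

November 1, 2222 is a Friday.
The first Friday is therefore November 1 (same day).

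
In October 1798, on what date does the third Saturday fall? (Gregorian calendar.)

October 20, 1798

October 1, 1798 is a Monday.
The first Saturday is therefore October 6 (5 days later).
The third Saturday is 6 + 2×7 = October 20.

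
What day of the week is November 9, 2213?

Doomsday rule: the anchor day for the 2200s is Friday. For year 13: 13÷12 = 1 r 1, and 1÷4 = 0, so 1+1+0 = 2.
Friday + 2 ≡ Sunday — that's 2213's doomsday.
In November the doomsday date is Nov 7.
Nov 9 is 2 days after Nov 7; 2 mod 7 = 2, so Sunday + 2 = Tuesday.

Tuesday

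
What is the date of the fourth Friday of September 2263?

September 1, 2263 is a Tuesday.
The first Friday is therefore September 4 (3 days later).
The fourth Friday is 4 + 3×7 = September 25.

September 25, 2263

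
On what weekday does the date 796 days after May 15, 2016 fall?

Friday

First find the weekday of May 15, 2016. Doomsday rule: the anchor day for the 2000s is Tuesday. For year 16: 16÷12 = 1 r 4, and 4÷4 = 1, so 1+4+1 = 6.
Tuesday + 6 ≡ Monday — that's 2016's doomsday.
In May the doomsday date is May 9.
May 15 is 6 days after May 9; 6 mod 7 = 6, so Monday + 6 = Sunday.
796 mod 7 = 5, so 796 days after a Sunday is Sunday + 5 = Friday.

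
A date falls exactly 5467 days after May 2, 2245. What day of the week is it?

Friday

May 2, 2245 is a Friday.
5467 mod 7 = 0, so 5467 days after a Friday is Friday + 0 = Friday.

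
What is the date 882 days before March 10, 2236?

−366 (one year; includes Feb 29, 2236) → Mar 10, 2235 (516 left).
−365 (one year) → Mar 10, 2234 (151 left).
−10 → Feb 28, 2234 (end of Feb, 28 days; 141 left).
−28 → Jan 31, 2234 (end of Jan, 31 days; 113 left).
−31 → Dec 31, 2233 (end of Dec, 31 days; 82 left).
−31 → Nov 30, 2233 (end of Nov, 30 days; 51 left).
−30 → Oct 31, 2233 (end of Oct, 31 days; 21 left).
−21 → Oct 10, 2233.

October 10, 2233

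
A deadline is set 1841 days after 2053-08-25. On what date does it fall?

September 9, 2058

+365 (one year) → Aug 25, 2054 (1476 left).
+365 (one year) → Aug 25, 2055 (1111 left).
+366 (one year; includes Feb 29, 2056) → Aug 25, 2056 (745 left).
+365 (one year) → Aug 25, 2057 (380 left).
Aug has 31 days: +7 → Sep 1, 2057 (373 left).
Sep has 30 days: +30 → Oct 1, 2057 (343 left).
Oct has 31 days: +31 → Nov 1, 2057 (312 left).
Nov has 30 days: +30 → Dec 1, 2057 (282 left).
Dec has 31 days: +31 → Jan 1, 2058 (251 left).
Jan has 31 days: +31 → Feb 1, 2058 (220 left).
Feb has 28 days: +28 → Mar 1, 2058 (192 left).
Mar has 31 days: +31 → Apr 1, 2058 (161 left).
Apr has 30 days: +30 → May 1, 2058 (131 left).
May has 31 days: +31 → Jun 1, 2058 (100 left).
Jun has 30 days: +30 → Jul 1, 2058 (70 left).
Jul has 31 days: +31 → Aug 1, 2058 (39 left).
Aug has 31 days: +31 → Sep 1, 2058 (8 left).
+8 → Sep 9, 2058.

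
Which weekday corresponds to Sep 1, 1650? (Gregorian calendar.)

Doomsday rule: the anchor day for the 1600s is Tuesday. For year 50: 50÷12 = 4 r 2, and 2÷4 = 0, so 4+2+0 = 6.
Tuesday + 6 ≡ Monday — that's 1650's doomsday.
In September the doomsday date is Sep 5.
Sep 1 is 4 days before Sep 5; 4 mod 7 = 4, so Monday − 4 = Thursday.

Thursday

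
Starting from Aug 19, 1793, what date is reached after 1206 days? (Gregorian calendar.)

+365 (one year) → Aug 19, 1794 (841 left).
+365 (one year) → Aug 19, 1795 (476 left).
+366 (one year; includes Feb 29, 1796) → Aug 19, 1796 (110 left).
Aug has 31 days: +13 → Sep 1, 1796 (97 left).
Sep has 30 days: +30 → Oct 1, 1796 (67 left).
Oct has 31 days: +31 → Nov 1, 1796 (36 left).
Nov has 30 days: +30 → Dec 1, 1796 (6 left).
+6 → Dec 7, 1796.

December 7, 1796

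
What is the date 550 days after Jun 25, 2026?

+365 (one year) → Jun 25, 2027 (185 left).
Jun has 30 days: +6 → Jul 1, 2027 (179 left).
Jul has 31 days: +31 → Aug 1, 2027 (148 left).
Aug has 31 days: +31 → Sep 1, 2027 (117 left).
Sep has 30 days: +30 → Oct 1, 2027 (87 left).
Oct has 31 days: +31 → Nov 1, 2027 (56 left).
Nov has 30 days: +30 → Dec 1, 2027 (26 left).
+26 → Dec 27, 2027.

December 27, 2027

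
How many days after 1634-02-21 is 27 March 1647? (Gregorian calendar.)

4782

Feb 21, 1634 → Feb 21, 1635: 365 days.
Feb 21, 1635 → Feb 21, 1636: 365 days.
Feb 21, 1636 → Feb 21, 1637: 366 days (Feb 29, 1636 is in that span).
Feb 21, 1637 → Feb 21, 1638: 365 days.
Feb 21, 1638 → Feb 21, 1639: 365 days.
Feb 21, 1639 → Feb 21, 1640: 365 days.
Feb 21, 1640 → Feb 21, 1641: 366 days (Feb 29, 1640 is in that span).
Feb 21, 1641 → Feb 21, 1642: 365 days.
Feb 21, 1642 → Feb 21, 1643: 365 days.
Feb 21, 1643 → Feb 21, 1644: 365 days.
Feb 21, 1644 → Feb 21, 1645: 366 days (Feb 29, 1644 is in that span).
Feb 21, 1645 → Feb 21, 1646: 365 days.
Feb 21, 1646 → Mar 21, 1646: 28 days (February has 28).
Mar 21, 1646 → Apr 21, 1646: 31 days (March has 31).
Apr 21, 1646 → May 21, 1646: 30 days (April has 30).
May 21, 1646 → Jun 21, 1646: 31 days (May has 31).
Jun 21, 1646 → Jul 21, 1646: 30 days (June has 30).
Jul 21, 1646 → Aug 21, 1646: 31 days (July has 31).
Aug 21, 1646 → Sep 21, 1646: 31 days (August has 31).
Sep 21, 1646 → Oct 21, 1646: 30 days (September has 30).
Oct 21, 1646 → Nov 21, 1646: 31 days (October has 31).
Nov 21, 1646 → Dec 21, 1646: 30 days (November has 30).
Dec 21, 1646 → Jan 21, 1647: 31 days (December has 31).
Jan 21, 1647 → Feb 21, 1647: 31 days (January has 31).
Feb 21, 1647 → Mar 21, 1647: 28 days (February has 28).
Mar 21, 1647 → Mar 27, 1647: 6 days.
Total: 4782 days.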